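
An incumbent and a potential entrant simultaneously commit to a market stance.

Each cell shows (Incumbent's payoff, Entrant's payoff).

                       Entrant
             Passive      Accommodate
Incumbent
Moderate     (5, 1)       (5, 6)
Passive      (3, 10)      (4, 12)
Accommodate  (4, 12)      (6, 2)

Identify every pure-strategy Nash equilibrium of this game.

This game has no pure Nash equilibrium.

For each strategy profile, look for a profitable unilateral deviation.
(Moderate, Passive): Entrant can switch to Accommodate (1 → 6). Not NE.
(Moderate, Accommodate): Incumbent can switch to Accommodate (5 → 6). Not NE.
(Passive, Passive): Incumbent can switch to Moderate (3 → 5). Not NE.
(Passive, Accommodate): Incumbent can switch to Moderate (4 → 5). Not NE.
(Accommodate, Passive): Incumbent can switch to Moderate (4 → 5). Not NE.
(Accommodate, Accommodate): Entrant can switch to Passive (2 → 12). Not NE.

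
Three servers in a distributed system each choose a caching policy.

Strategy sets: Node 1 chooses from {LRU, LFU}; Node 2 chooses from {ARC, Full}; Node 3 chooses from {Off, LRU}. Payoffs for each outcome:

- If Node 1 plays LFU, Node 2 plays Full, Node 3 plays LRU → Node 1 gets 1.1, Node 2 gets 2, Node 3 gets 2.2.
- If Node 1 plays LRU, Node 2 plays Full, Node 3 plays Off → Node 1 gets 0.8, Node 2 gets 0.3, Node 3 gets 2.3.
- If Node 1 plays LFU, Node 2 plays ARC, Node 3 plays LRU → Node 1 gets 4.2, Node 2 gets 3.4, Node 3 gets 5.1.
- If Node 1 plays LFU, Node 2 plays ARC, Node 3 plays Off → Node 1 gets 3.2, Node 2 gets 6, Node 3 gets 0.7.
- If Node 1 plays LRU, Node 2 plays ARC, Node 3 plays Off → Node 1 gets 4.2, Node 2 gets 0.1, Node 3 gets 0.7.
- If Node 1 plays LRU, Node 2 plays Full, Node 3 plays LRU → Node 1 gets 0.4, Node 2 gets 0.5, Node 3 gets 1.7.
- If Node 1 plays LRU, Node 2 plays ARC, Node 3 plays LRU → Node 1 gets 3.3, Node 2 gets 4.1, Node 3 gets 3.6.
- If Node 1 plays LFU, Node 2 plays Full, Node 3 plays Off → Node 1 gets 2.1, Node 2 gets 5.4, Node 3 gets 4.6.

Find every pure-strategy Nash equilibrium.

Node 1 against (ARC, Off): payoffs 4.2, 3.2 → best response LRU.
Node 1 against (ARC, LRU): payoffs 3.3, 4.2 → best response LFU.
Node 1 against (Full, Off): payoffs 0.8, 2.1 → best response LFU.
Node 1 against (Full, LRU): payoffs 0.4, 1.1 → best response LFU.
Node 2 against (LRU, Off): payoffs 0.1, 0.3 → best response Full.
Node 2 against (LRU, LRU): payoffs 4.1, 0.5 → best response ARC.
Node 2 against (LFU, Off): payoffs 6, 5.4 → best response ARC.
Node 2 against (LFU, LRU): payoffs 3.4, 2 → best response ARC.
Node 3 against (LRU, ARC): payoffs 0.7, 3.6 → best response LRU.
Node 3 against (LRU, Full): payoffs 2.3, 1.7 → best response Off.
Node 3 against (LFU, ARC): payoffs 0.7, 5.1 → best response LRU.
Node 3 against (LFU, Full): payoffs 4.6, 2.2 → best response Off.
Mutual best responses: (LFU, ARC, LRU).

Pure NE: (LFU, ARC, LRU)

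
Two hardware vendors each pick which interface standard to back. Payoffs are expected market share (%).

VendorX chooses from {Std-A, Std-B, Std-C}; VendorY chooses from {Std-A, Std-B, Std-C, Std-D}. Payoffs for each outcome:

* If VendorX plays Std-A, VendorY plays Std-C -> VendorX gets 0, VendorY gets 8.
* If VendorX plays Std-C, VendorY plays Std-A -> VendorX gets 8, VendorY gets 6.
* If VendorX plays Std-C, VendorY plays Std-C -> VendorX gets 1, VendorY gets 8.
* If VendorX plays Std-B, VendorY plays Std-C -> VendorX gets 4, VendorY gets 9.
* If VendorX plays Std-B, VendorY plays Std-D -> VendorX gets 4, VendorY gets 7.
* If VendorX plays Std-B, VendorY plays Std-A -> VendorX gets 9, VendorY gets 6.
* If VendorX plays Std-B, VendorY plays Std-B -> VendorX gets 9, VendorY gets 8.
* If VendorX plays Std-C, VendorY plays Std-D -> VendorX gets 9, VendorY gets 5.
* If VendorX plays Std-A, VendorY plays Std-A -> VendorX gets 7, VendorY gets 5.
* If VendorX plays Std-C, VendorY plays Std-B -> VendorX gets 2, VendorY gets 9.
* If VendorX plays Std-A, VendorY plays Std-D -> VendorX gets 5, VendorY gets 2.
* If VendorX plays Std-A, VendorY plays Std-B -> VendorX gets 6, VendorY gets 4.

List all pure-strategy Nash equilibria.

Pure NE: (Std-B, Std-C)

For each strategy profile, look for a profitable unilateral deviation.
(Std-A, Std-A): VendorX can switch to Std-B (7 → 9). Not NE.
(Std-A, Std-B): VendorX can switch to Std-B (6 → 9). Not NE.
(Std-A, Std-C): VendorX can switch to Std-B (0 → 4). Not NE.
(Std-A, Std-D): VendorX can switch to Std-C (5 → 9). Not NE.
(Std-B, Std-A): VendorY can switch to Std-B (6 → 8). Not NE.
(Std-B, Std-B): VendorY can switch to Std-C (8 → 9). Not NE.
(Std-B, Std-C): VendorX gets 4, best alternative 1; VendorY gets 9, best alternative 8. No profitable deviation — NE.
(Std-B, Std-D): VendorX can switch to Std-A (4 → 5). Not NE.
(Std-C, Std-A): VendorX can switch to Std-B (8 → 9). Not NE.
(Std-C, Std-B): VendorX can switch to Std-A (2 → 6). Not NE.
(Std-C, Std-C): VendorX can switch to Std-B (1 → 4). Not NE.
(Std-C, Std-D): VendorY can switch to Std-A (5 → 6). Not NE.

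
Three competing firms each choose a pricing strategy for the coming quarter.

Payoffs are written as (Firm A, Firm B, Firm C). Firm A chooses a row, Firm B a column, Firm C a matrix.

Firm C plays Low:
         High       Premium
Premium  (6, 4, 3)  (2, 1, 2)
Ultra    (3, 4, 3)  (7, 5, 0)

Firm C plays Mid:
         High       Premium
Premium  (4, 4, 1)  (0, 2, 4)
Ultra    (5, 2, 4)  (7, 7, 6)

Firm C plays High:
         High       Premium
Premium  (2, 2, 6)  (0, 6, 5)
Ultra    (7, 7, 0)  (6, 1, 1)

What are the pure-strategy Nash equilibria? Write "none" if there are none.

For each strategy profile, look for a profitable unilateral deviation.
(Premium, High, Low): Firm C can switch to High (3 → 6). Not NE.
(Premium, High, Mid): Firm A can switch to Ultra (4 → 5). Not NE.
(Premium, High, High): Firm A can switch to Ultra (2 → 7). Not NE.
(Premium, Premium, Low): Firm A can switch to Ultra (2 → 7). Not NE.
(Premium, Premium, Mid): Firm A can switch to Ultra (0 → 7). Not NE.
(Premium, Premium, High): Firm A can switch to Ultra (0 → 6). Not NE.
(Ultra, High, Low): Firm A can switch to Premium (3 → 6). Not NE.
(Ultra, High, Mid): Firm B can switch to Premium (2 → 7). Not NE.
(Ultra, Premium, Mid): Firm A gets 7, best alternative 0; Firm B gets 7, best alternative 2; Firm C gets 6, best alternative 1. No profitable deviation — NE.
(The remaining 3 profiles each have a profitable deviation by the same check.)

Pure NE: (Ultra, Premium, Mid)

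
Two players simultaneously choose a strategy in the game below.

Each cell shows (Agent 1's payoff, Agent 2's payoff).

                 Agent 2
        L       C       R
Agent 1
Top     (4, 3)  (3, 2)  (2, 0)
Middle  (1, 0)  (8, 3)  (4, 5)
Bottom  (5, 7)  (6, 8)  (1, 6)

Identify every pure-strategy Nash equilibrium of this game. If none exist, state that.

For each player, find the best response to each opponent profile; mutual best responses are the pure NE.
Agent 1 against L: payoffs 4, 1, 5 → best response Bottom.
Agent 1 against C: payoffs 3, 8, 6 → best response Middle.
Agent 1 against R: payoffs 2, 4, 1 → best response Middle.
Agent 2 against Top: payoffs 3, 2, 0 → best response L.
Agent 2 against Middle: payoffs 0, 3, 5 → best response R.
Agent 2 against Bottom: payoffs 7, 8, 6 → best response C.
Mutual best responses: (Middle, R).

The unique pure-strategy Nash equilibrium is (Middle, R).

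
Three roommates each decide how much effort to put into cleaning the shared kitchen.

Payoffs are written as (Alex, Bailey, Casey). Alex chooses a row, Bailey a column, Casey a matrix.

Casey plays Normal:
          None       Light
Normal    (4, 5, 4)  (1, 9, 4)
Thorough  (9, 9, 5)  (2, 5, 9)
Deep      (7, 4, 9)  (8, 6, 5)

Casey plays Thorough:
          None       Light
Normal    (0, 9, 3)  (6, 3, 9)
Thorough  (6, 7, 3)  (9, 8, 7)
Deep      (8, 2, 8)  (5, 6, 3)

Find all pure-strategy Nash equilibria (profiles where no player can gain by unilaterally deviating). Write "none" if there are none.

(Normal, None, Normal): Alex can switch to Thorough (4 → 9). Not NE.
(Normal, None, Thorough): Alex can switch to Thorough (0 → 6). Not NE.
(Normal, Light, Normal): Alex can switch to Thorough (1 → 2). Not NE.
(Normal, Light, Thorough): Alex can switch to Thorough (6 → 9). Not NE.
(Thorough, None, Normal): Alex gets 9, best alternative 7; Bailey gets 9, best alternative 5; Casey gets 5, best alternative 3. No profitable deviation — NE.
(Thorough, None, Thorough): Alex can switch to Deep (6 → 8). Not NE.
(Thorough, Light, Normal): Alex can switch to Deep (2 → 8). Not NE.
(Deep, Light, Normal): Alex gets 8, best alternative 2; Bailey gets 6, best alternative 4; Casey gets 5, best alternative 3. No profitable deviation — NE.
(The remaining 4 profiles each have a profitable deviation by the same check.)

The pure Nash equilibria are (Thorough, None, Normal) and (Deep, Light, Normal).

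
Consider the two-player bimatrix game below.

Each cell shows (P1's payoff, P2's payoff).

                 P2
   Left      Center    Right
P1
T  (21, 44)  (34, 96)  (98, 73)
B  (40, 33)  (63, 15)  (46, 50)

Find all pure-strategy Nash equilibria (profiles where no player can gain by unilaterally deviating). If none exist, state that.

P1 against Left: payoffs 21, 40 → best response B.
P1 against Center: payoffs 34, 63 → best response B.
P1 against Right: payoffs 98, 46 → best response T.
P2 against T: payoffs 44, 96, 73 → best response Center.
P2 against B: payoffs 33, 15, 50 → best response Right.
No profile is a mutual best response for all players.

none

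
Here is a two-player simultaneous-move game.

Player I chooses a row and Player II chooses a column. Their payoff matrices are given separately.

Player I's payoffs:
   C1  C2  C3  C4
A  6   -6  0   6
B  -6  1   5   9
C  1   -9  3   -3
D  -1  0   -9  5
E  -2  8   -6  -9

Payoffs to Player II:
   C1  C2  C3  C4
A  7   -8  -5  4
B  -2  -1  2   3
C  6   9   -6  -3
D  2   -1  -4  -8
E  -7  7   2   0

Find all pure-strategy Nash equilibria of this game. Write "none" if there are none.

Pure-strategy Nash equilibria: (A, C1); (B, C4); (E, C2)

(A, C1): Player I gets 6, best alternative 1; Player II gets 7, best alternative 4. No profitable deviation — NE.
(A, C2): Player I can switch to B (-6 → 1). Not NE.
(A, C3): Player I can switch to B (0 → 5). Not NE.
(A, C4): Player I can switch to B (6 → 9). Not NE.
(B, C1): Player I can switch to A (-6 → 6). Not NE.
(B, C2): Player I can switch to E (1 → 8). Not NE.
(B, C3): Player II can switch to C4 (2 → 3). Not NE.
(B, C4): Player I gets 9, best alternative 6; Player II gets 3, best alternative 2. No profitable deviation — NE.
(C, C1): Player I can switch to A (1 → 6). Not NE.
(C, C2): Player I can switch to A (-9 → -6). Not NE.
(E, C2): Player I gets 8, best alternative 1; Player II gets 7, best alternative 2. No profitable deviation — NE.
(The remaining 9 profiles each have a profitable deviation by the same check.)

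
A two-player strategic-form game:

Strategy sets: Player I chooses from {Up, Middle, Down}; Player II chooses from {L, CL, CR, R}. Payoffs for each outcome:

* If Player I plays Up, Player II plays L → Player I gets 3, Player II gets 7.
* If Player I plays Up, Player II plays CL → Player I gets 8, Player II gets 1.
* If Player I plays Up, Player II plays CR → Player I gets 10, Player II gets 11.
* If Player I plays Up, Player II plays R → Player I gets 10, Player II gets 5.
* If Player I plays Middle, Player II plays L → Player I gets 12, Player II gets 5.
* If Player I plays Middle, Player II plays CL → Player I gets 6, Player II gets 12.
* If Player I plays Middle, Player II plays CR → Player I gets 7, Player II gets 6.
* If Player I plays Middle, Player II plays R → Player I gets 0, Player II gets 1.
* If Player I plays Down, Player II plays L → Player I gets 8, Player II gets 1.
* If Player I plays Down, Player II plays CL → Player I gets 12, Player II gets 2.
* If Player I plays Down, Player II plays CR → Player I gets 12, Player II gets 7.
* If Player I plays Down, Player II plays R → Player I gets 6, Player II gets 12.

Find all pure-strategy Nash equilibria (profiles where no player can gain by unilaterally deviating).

This game has no pure Nash equilibrium.

Player I against L: payoffs 3, 12, 8 → best response Middle.
Player I against CL: payoffs 8, 6, 12 → best response Down.
Player I against CR: payoffs 10, 7, 12 → best response Down.
Player I against R: payoffs 10, 0, 6 → best response Up.
Player II against Up: payoffs 7, 1, 11, 5 → best response CR.
Player II against Middle: payoffs 5, 12, 6, 1 → best response CL.
Player II against Down: payoffs 1, 2, 7, 12 → best response R.
No profile is a mutual best response for all players.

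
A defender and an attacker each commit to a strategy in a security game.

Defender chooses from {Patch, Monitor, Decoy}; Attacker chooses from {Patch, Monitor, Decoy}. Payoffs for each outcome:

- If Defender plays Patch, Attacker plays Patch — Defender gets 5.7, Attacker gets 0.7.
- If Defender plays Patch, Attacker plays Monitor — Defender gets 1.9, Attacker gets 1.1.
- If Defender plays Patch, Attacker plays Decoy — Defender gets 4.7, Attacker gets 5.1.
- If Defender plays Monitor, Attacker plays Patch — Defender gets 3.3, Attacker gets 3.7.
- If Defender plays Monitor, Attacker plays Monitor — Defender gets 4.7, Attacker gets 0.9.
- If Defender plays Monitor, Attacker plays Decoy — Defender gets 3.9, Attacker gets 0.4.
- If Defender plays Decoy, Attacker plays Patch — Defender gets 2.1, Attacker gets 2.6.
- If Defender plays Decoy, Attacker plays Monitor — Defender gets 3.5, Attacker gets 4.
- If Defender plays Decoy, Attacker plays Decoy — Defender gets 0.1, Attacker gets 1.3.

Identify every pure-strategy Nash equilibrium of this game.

(Patch, Decoy)

For each player, find the best response to each opponent profile; mutual best responses are the pure NE.
Defender against Patch: payoffs 5.7, 3.3, 2.1 → best response Patch.
Defender against Monitor: payoffs 1.9, 4.7, 3.5 → best response Monitor.
Defender against Decoy: payoffs 4.7, 3.9, 0.1 → best response Patch.
Attacker against Patch: payoffs 0.7, 1.1, 5.1 → best response Decoy.
Attacker against Monitor: payoffs 3.7, 0.9, 0.4 → best response Patch.
Attacker against Decoy: payoffs 2.6, 4, 1.3 → best response Monitor.
Mutual best responses: (Patch, Decoy).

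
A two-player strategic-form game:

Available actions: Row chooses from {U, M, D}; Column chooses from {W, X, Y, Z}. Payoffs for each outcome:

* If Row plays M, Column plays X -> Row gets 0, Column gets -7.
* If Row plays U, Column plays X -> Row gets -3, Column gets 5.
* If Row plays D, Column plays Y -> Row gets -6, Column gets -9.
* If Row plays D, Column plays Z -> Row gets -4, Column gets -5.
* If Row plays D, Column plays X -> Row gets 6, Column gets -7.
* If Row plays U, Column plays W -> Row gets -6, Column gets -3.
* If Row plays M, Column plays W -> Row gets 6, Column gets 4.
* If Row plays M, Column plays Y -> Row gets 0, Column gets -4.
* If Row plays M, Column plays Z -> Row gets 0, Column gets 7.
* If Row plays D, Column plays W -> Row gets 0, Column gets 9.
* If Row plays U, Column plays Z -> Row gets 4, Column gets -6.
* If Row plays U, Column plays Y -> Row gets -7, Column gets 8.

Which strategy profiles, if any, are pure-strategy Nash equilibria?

Row against W: payoffs -6, 6, 0 → best response M.
Row against X: payoffs -3, 0, 6 → best response D.
Row against Y: payoffs -7, 0, -6 → best response M.
Row against Z: payoffs 4, 0, -4 → best response U.
Column against U: payoffs -3, 5, 8, -6 → best response Y.
Column against M: payoffs 4, -7, -4, 7 → best response Z.
Column against D: payoffs 9, -7, -9, -5 → best response W.
No profile is a mutual best response for all players.

This game has no pure Nash equilibrium.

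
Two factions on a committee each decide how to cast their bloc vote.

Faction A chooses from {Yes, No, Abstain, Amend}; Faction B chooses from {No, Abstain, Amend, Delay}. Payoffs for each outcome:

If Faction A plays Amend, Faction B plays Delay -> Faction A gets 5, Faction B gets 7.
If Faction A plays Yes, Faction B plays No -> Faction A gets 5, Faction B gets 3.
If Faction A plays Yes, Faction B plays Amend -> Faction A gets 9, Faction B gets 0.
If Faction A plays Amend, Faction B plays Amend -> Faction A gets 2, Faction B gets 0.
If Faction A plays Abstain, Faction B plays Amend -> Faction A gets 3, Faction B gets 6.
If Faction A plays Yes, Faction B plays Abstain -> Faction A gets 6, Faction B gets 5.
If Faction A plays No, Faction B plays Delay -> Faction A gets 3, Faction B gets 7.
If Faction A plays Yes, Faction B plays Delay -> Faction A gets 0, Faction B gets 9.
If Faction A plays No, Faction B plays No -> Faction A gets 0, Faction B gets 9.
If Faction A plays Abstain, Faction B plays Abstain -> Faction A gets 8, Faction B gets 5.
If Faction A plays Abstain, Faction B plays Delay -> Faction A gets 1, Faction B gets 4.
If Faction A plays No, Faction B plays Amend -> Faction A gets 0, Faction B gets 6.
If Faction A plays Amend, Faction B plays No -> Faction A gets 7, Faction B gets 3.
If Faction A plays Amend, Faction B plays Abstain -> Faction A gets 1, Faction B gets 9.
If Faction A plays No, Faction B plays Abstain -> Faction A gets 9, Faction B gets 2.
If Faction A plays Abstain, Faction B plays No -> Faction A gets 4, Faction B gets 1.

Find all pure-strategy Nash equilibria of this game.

No pure-strategy Nash equilibrium.

For each player, find the best response to each opponent profile; mutual best responses are the pure NE.
Faction A against No: payoffs 5, 0, 4, 7 → best response Amend.
Faction A against Abstain: payoffs 6, 9, 8, 1 → best response No.
Faction A against Amend: payoffs 9, 0, 3, 2 → best response Yes.
Faction A against Delay: payoffs 0, 3, 1, 5 → best response Amend.
Faction B against Yes: payoffs 3, 5, 0, 9 → best response Delay.
Faction B against No: payoffs 9, 2, 6, 7 → best response No.
Faction B against Abstain: payoffs 1, 5, 6, 4 → best response Amend.
Faction B against Amend: payoffs 3, 9, 0, 7 → best response Abstain.
No profile is a mutual best response for all players.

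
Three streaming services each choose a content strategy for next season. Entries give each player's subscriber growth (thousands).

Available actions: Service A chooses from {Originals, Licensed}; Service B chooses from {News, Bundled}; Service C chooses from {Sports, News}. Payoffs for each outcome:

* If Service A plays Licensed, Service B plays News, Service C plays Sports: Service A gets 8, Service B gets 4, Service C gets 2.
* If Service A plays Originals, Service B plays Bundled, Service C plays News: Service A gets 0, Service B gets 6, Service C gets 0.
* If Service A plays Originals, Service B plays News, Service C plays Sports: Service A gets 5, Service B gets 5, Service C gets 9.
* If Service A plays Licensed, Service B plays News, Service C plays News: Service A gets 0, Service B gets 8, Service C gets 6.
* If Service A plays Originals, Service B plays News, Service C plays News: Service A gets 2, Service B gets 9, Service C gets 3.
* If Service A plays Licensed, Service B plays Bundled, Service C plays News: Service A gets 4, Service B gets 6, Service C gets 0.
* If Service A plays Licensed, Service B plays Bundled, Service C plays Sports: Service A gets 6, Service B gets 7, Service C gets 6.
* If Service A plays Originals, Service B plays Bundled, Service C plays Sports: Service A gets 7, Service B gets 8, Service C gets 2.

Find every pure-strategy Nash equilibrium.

Service A against (News, Sports): payoffs 5, 8 → best response Licensed.
Service A against (News, News): payoffs 2, 0 → best response Originals.
Service A against (Bundled, Sports): payoffs 7, 6 → best response Originals.
Service A against (Bundled, News): payoffs 0, 4 → best response Licensed.
Service B against (Originals, Sports): payoffs 5, 8 → best response Bundled.
Service B against (Originals, News): payoffs 9, 6 → best response News.
Service B against (Licensed, Sports): payoffs 4, 7 → best response Bundled.
Service B against (Licensed, News): payoffs 8, 6 → best response News.
Service C against (Originals, News): payoffs 9, 3 → best response Sports.
Service C against (Originals, Bundled): payoffs 2, 0 → best response Sports.
Service C against (Licensed, News): payoffs 2, 6 → best response News.
Service C against (Licensed, Bundled): payoffs 6, 0 → best response Sports.
Mutual best responses: (Originals, Bundled, Sports).

The unique pure-strategy Nash equilibrium is (Originals, Bundled, Sports).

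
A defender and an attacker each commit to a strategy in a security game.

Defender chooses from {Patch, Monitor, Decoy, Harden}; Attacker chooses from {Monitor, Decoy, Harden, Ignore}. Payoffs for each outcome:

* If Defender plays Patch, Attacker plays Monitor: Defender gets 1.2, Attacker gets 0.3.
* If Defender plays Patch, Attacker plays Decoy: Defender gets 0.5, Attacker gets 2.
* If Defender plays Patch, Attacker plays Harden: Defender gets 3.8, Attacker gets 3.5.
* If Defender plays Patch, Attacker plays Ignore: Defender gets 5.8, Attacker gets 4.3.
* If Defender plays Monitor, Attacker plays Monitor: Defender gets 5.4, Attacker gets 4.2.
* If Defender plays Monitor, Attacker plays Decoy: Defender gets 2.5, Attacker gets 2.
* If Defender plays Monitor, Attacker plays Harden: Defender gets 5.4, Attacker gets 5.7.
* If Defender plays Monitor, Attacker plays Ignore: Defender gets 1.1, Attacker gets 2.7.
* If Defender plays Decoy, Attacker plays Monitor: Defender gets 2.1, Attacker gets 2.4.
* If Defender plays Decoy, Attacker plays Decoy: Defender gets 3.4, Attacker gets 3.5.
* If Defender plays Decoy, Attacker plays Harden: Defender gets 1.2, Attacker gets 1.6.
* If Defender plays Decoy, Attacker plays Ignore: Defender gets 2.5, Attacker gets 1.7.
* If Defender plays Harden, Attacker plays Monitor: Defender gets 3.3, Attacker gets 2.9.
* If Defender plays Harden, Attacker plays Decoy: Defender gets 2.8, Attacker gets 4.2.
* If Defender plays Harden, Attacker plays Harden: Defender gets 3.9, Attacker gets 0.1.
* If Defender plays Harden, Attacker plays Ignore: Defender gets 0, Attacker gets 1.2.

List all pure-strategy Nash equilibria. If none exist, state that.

The pure Nash equilibria are (Patch, Ignore); (Monitor, Harden); (Decoy, Decoy).

(Patch, Monitor): Defender can switch to Monitor (1.2 → 5.4). Not NE.
(Patch, Decoy): Defender can switch to Monitor (0.5 → 2.5). Not NE.
(Patch, Harden): Defender can switch to Monitor (3.8 → 5.4). Not NE.
(Patch, Ignore): Defender gets 5.8, best alternative 2.5; Attacker gets 4.3, best alternative 3.5. No profitable deviation — NE.
(Monitor, Monitor): Attacker can switch to Harden (4.2 → 5.7). Not NE.
(Monitor, Decoy): Defender can switch to Decoy (2.5 → 3.4). Not NE.
(Monitor, Harden): Defender gets 5.4, best alternative 3.9; Attacker gets 5.7, best alternative 4.2. No profitable deviation — NE.
(Monitor, Ignore): Defender can switch to Patch (1.1 → 5.8). Not NE.
(Decoy, Monitor): Defender can switch to Monitor (2.1 → 5.4). Not NE.
(Decoy, Decoy): Defender gets 3.4, best alternative 2.8; Attacker gets 3.5, best alternative 2.4. No profitable deviation — NE.
(Decoy, Harden): Defender can switch to Patch (1.2 → 3.8). Not NE.
(Decoy, Ignore): Defender can switch to Patch (2.5 → 5.8). Not NE.
(Harden, Monitor): Defender can switch to Monitor (3.3 → 5.4). Not NE.
(The remaining 3 profiles each have a profitable deviation by the same check.)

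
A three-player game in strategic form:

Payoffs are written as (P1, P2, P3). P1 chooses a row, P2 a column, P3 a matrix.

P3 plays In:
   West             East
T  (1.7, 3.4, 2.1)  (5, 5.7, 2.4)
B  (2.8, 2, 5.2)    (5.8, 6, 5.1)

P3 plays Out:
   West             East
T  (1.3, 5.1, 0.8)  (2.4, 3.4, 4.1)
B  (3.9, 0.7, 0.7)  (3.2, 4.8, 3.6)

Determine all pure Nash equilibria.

The unique pure-strategy Nash equilibrium is (B, East, In).

P1 against (West, In): payoffs 1.7, 2.8 → best response B.
P1 against (West, Out): payoffs 1.3, 3.9 → best response B.
P1 against (East, In): payoffs 5, 5.8 → best response B.
P1 against (East, Out): payoffs 2.4, 3.2 → best response B.
P2 against (T, In): payoffs 3.4, 5.7 → best response East.
P2 against (T, Out): payoffs 5.1, 3.4 → best response West.
P2 against (B, In): payoffs 2, 6 → best response East.
P2 against (B, Out): payoffs 0.7, 4.8 → best response East.
P3 against (T, West): payoffs 2.1, 0.8 → best response In.
P3 against (T, East): payoffs 2.4, 4.1 → best response Out.
P3 against (B, West): payoffs 5.2, 0.7 → best response In.
P3 against (B, East): payoffs 5.1, 3.6 → best response In.
Mutual best responses: (B, East, In).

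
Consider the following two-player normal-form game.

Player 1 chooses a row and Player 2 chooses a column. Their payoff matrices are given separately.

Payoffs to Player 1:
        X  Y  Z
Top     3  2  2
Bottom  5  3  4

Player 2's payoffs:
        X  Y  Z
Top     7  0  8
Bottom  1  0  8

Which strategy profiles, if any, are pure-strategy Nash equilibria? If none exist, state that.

(Top, X): Player 1 can switch to Bottom (3 → 5). Not NE.
(Top, Y): Player 1 can switch to Bottom (2 → 3). Not NE.
(Top, Z): Player 1 can switch to Bottom (2 → 4). Not NE.
(Bottom, X): Player 2 can switch to Z (1 → 8). Not NE.
(Bottom, Y): Player 2 can switch to X (0 → 1). Not NE.
(Bottom, Z): Player 1 gets 4, best alternative 2; Player 2 gets 8, best alternative 1. No profitable deviation — NE.

Pure NE: (Bottom, Z)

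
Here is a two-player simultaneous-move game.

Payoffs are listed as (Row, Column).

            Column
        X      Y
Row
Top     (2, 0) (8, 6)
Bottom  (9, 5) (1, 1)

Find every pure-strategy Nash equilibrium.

Row against X: payoffs 2, 9 → best response Bottom.
Row against Y: payoffs 8, 1 → best response Top.
Column against Top: payoffs 0, 6 → best response Y.
Column against Bottom: payoffs 5, 1 → best response X.
Mutual best responses: (Top, Y); (Bottom, X).

(Top, Y); (Bottom, X)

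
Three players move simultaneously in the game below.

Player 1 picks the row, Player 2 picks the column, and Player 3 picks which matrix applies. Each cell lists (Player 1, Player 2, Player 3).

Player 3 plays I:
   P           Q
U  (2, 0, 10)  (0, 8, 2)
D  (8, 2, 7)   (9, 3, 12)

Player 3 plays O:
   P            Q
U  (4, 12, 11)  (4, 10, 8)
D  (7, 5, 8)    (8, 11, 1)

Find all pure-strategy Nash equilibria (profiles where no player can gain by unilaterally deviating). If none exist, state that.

Mark each player's best response to every combination of opponents' strategies; a profile where every player is best-responding is a pure Nash equilibrium.
Player 1 against (P, I): payoffs 2, 8 → best response D.
Player 1 against (P, O): payoffs 4, 7 → best response D.
Player 1 against (Q, I): payoffs 0, 9 → best response D.
Player 1 against (Q, O): payoffs 4, 8 → best response D.
Player 2 against (U, I): payoffs 0, 8 → best response Q.
Player 2 against (U, O): payoffs 12, 10 → best response P.
Player 2 against (D, I): payoffs 2, 3 → best response Q.
Player 2 against (D, O): payoffs 5, 11 → best response Q.
Player 3 against (U, P): payoffs 10, 11 → best response O.
Player 3 against (U, Q): payoffs 2, 8 → best response O.
Player 3 against (D, P): payoffs 7, 8 → best response O.
Player 3 against (D, Q): payoffs 12, 1 → best response I.
Mutual best responses: (D, Q, I).

(D, Q, I)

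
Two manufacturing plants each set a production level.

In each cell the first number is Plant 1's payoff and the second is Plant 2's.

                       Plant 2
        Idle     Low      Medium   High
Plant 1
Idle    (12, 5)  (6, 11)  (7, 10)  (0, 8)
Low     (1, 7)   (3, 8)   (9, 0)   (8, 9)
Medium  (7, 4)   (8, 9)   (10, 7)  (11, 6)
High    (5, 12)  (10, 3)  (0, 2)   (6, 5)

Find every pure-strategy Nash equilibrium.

There is no pure-strategy Nash equilibrium.

For each strategy profile, look for a profitable unilateral deviation.
(Idle, Idle): Plant 2 can switch to Low (5 → 11). Not NE.
(Idle, Low): Plant 1 can switch to Medium (6 → 8). Not NE.
(Idle, Medium): Plant 1 can switch to Low (7 → 9). Not NE.
(Idle, High): Plant 1 can switch to Low (0 → 8). Not NE.
(Low, Idle): Plant 1 can switch to Idle (1 → 12). Not NE.
(Low, Low): Plant 1 can switch to Idle (3 → 6). Not NE.
(Low, Medium): Plant 1 can switch to Medium (9 → 10). Not NE.
(Low, High): Plant 1 can switch to Medium (8 → 11). Not NE.
(Medium, Idle): Plant 1 can switch to Idle (7 → 12). Not NE.
(Medium, Low): Plant 1 can switch to High (8 → 10). Not NE.
(Medium, Medium): Plant 2 can switch to Low (7 → 9). Not NE.
(Medium, High): Plant 2 can switch to Low (6 → 9). Not NE.
(The remaining 4 profiles each have a profitable deviation by the same check.)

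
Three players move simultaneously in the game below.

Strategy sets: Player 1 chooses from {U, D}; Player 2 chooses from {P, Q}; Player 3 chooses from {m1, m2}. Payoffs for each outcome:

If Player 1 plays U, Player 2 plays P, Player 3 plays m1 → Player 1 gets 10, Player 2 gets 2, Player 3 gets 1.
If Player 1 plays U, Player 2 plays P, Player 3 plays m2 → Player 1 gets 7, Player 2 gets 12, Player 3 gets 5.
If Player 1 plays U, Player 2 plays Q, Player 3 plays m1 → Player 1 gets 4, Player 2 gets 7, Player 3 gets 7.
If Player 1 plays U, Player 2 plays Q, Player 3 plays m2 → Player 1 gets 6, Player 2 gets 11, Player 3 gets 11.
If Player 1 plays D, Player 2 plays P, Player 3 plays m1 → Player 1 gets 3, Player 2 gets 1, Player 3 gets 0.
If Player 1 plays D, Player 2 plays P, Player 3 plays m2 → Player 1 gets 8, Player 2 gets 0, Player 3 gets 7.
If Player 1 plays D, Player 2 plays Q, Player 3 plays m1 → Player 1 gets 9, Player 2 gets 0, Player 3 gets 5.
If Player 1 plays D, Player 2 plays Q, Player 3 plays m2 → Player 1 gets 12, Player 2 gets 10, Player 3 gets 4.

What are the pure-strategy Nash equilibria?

Player 1 against (P, m1): payoffs 10, 3 → best response U.
Player 1 against (P, m2): payoffs 7, 8 → best response D.
Player 1 against (Q, m1): payoffs 4, 9 → best response D.
Player 1 against (Q, m2): payoffs 6, 12 → best response D.
Player 2 against (U, m1): payoffs 2, 7 → best response Q.
Player 2 against (U, m2): payoffs 12, 11 → best response P.
Player 2 against (D, m1): payoffs 1, 0 → best response P.
Player 2 against (D, m2): payoffs 0, 10 → best response Q.
Player 3 against (U, P): payoffs 1, 5 → best response m2.
Player 3 against (U, Q): payoffs 7, 11 → best response m2.
Player 3 against (D, P): payoffs 0, 7 → best response m2.
Player 3 against (D, Q): payoffs 5, 4 → best response m1.
No profile is a mutual best response for all players.

There is no pure-strategy Nash equilibrium.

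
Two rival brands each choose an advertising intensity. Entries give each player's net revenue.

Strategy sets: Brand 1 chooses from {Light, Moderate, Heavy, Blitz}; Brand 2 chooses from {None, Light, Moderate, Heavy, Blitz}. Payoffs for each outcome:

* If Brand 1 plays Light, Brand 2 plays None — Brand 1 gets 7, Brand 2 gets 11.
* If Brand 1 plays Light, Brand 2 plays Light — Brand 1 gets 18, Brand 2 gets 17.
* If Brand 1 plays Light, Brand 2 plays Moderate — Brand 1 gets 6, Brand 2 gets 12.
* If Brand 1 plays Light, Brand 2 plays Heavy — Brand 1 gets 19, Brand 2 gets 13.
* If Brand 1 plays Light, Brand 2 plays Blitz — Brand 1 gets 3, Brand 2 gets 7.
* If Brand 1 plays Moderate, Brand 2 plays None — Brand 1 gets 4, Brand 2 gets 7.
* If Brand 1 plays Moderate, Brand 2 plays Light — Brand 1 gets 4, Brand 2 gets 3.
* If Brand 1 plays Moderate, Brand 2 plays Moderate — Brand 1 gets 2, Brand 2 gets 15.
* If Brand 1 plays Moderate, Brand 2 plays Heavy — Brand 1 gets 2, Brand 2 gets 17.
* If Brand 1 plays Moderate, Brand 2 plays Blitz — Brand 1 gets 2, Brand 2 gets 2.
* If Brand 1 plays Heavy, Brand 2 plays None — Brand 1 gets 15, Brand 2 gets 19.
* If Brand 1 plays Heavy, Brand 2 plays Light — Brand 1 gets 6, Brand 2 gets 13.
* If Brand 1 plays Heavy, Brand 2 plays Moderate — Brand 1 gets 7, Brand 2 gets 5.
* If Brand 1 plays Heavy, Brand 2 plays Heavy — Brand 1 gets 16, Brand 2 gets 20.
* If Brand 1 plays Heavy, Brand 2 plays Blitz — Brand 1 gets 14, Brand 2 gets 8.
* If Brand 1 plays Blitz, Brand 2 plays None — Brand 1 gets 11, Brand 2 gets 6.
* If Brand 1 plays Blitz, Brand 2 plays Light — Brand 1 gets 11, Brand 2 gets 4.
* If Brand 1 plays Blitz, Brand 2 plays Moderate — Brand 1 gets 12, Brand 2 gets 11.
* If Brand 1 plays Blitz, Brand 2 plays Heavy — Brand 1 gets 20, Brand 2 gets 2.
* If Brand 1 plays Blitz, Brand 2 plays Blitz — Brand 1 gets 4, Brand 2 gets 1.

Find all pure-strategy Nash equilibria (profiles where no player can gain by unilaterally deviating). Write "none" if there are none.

Brand 1 against None: payoffs 7, 4, 15, 11 → best response Heavy.
Brand 1 against Light: payoffs 18, 4, 6, 11 → best response Light.
Brand 1 against Moderate: payoffs 6, 2, 7, 12 → best response Blitz.
Brand 1 against Heavy: payoffs 19, 2, 16, 20 → best response Blitz.
Brand 1 against Blitz: payoffs 3, 2, 14, 4 → best response Heavy.
Brand 2 against Light: payoffs 11, 17, 12, 13, 7 → best response Light.
Brand 2 against Moderate: payoffs 7, 3, 15, 17, 2 → best response Heavy.
Brand 2 against Heavy: payoffs 19, 13, 5, 20, 8 → best response Heavy.
Brand 2 against Blitz: payoffs 6, 4, 11, 2, 1 → best response Moderate.
Mutual best responses: (Light, Light); (Blitz, Moderate).

(Light, Light) and (Blitz, Moderate)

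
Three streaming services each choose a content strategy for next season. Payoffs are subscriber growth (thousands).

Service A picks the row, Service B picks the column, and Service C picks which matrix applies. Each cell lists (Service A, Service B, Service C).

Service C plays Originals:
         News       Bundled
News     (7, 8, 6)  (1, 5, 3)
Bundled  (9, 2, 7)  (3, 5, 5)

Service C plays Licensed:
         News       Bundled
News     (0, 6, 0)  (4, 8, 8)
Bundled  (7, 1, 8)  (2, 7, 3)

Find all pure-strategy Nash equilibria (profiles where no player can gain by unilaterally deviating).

(News, News, Originals): Service A can switch to Bundled (7 → 9). Not NE.
(News, News, Licensed): Service A can switch to Bundled (0 → 7). Not NE.
(News, Bundled, Originals): Service A can switch to Bundled (1 → 3). Not NE.
(News, Bundled, Licensed): Service A gets 4, best alternative 2; Service B gets 8, best alternative 6; Service C gets 8, best alternative 3. No profitable deviation — NE.
(Bundled, News, Originals): Service B can switch to Bundled (2 → 5). Not NE.
(Bundled, News, Licensed): Service B can switch to Bundled (1 → 7). Not NE.
(Bundled, Bundled, Originals): Service A gets 3, best alternative 1; Service B gets 5, best alternative 2; Service C gets 5, best alternative 3. No profitable deviation — NE.
(Bundled, Bundled, Licensed): Service A can switch to News (2 → 4). Not NE.

The pure Nash equilibria are (News, Bundled, Licensed) and (Bundled, Bundled, Originals).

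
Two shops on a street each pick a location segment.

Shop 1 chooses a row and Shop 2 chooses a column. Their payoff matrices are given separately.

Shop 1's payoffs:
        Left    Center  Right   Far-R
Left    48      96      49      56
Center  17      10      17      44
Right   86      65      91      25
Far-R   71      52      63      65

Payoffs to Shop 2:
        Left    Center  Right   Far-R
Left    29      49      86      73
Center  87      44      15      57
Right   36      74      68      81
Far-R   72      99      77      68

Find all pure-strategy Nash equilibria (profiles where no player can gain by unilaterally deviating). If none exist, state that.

(Left, Left): Shop 1 can switch to Right (48 → 86). Not NE.
(Left, Center): Shop 2 can switch to Right (49 → 86). Not NE.
(Left, Right): Shop 1 can switch to Right (49 → 91). Not NE.
(Left, Far-R): Shop 1 can switch to Far-R (56 → 65). Not NE.
(Center, Left): Shop 1 can switch to Left (17 → 48). Not NE.
(Center, Center): Shop 1 can switch to Left (10 → 96). Not NE.
(Center, Right): Shop 1 can switch to Left (17 → 49). Not NE.
(Center, Far-R): Shop 1 can switch to Left (44 → 56). Not NE.
(Right, Left): Shop 2 can switch to Center (36 → 74). Not NE.
(Right, Center): Shop 1 can switch to Left (65 → 96). Not NE.
(The remaining 6 profiles each have a profitable deviation by the same check.)

No pure-strategy Nash equilibrium.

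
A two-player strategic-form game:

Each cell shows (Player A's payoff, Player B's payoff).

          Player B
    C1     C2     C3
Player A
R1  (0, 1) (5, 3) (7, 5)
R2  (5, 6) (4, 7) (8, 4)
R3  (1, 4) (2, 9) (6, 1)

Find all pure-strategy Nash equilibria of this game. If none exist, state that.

No pure-strategy Nash equilibrium.

Player A against C1: payoffs 0, 5, 1 → best response R2.
Player A against C2: payoffs 5, 4, 2 → best response R1.
Player A against C3: payoffs 7, 8, 6 → best response R2.
Player B against R1: payoffs 1, 3, 5 → best response C3.
Player B against R2: payoffs 6, 7, 4 → best response C2.
Player B against R3: payoffs 4, 9, 1 → best response C2.
No profile is a mutual best response for all players.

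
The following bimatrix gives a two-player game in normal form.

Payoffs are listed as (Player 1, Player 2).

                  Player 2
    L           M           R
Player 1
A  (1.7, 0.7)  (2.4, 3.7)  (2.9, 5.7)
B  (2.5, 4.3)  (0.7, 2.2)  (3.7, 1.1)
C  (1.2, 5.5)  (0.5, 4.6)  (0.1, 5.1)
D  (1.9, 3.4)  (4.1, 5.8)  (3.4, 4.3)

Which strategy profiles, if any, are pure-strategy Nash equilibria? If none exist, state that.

For each strategy profile, look for a profitable unilateral deviation.
(A, L): Player 1 can switch to B (1.7 → 2.5). Not NE.
(A, M): Player 1 can switch to D (2.4 → 4.1). Not NE.
(A, R): Player 1 can switch to B (2.9 → 3.7). Not NE.
(B, L): Player 1 gets 2.5, best alternative 1.9; Player 2 gets 4.3, best alternative 2.2. No profitable deviation — NE.
(B, M): Player 1 can switch to A (0.7 → 2.4). Not NE.
(B, R): Player 2 can switch to L (1.1 → 4.3). Not NE.
(C, L): Player 1 can switch to A (1.2 → 1.7). Not NE.
(C, M): Player 1 can switch to A (0.5 → 2.4). Not NE.
(C, R): Player 1 can switch to A (0.1 → 2.9). Not NE.
(D, L): Player 1 can switch to B (1.9 → 2.5). Not NE.
(D, M): Player 1 gets 4.1, best alternative 2.4; Player 2 gets 5.8, best alternative 4.3. No profitable deviation — NE.
(D, R): Player 1 can switch to B (3.4 → 3.7). Not NE.

(B, L); (D, M)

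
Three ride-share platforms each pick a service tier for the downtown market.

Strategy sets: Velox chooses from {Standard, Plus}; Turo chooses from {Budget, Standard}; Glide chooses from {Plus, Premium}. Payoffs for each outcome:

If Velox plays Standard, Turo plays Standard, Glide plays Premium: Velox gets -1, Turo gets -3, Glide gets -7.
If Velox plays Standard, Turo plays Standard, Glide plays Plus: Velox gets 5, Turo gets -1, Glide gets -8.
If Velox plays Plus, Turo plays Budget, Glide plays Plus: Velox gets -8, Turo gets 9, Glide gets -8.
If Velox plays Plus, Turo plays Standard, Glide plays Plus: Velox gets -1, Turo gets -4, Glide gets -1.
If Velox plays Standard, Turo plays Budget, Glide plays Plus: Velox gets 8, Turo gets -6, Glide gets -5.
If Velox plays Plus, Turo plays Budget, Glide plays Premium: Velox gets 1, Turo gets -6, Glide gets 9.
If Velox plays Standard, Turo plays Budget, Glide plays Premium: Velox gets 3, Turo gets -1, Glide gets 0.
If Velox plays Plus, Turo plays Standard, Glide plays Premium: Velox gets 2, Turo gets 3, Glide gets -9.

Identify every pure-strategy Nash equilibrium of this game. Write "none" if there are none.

For each player, find the best response to each opponent profile; mutual best responses are the pure NE.
Velox against (Budget, Plus): payoffs 8, -8 → best response Standard.
Velox against (Budget, Premium): payoffs 3, 1 → best response Standard.
Velox against (Standard, Plus): payoffs 5, -1 → best response Standard.
Velox against (Standard, Premium): payoffs -1, 2 → best response Plus.
Turo against (Standard, Plus): payoffs -6, -1 → best response Standard.
Turo against (Standard, Premium): payoffs -1, -3 → best response Budget.
Turo against (Plus, Plus): payoffs 9, -4 → best response Budget.
Turo against (Plus, Premium): payoffs -6, 3 → best response Standard.
Glide against (Standard, Budget): payoffs -5, 0 → best response Premium.
Glide against (Standard, Standard): payoffs -8, -7 → best response Premium.
Glide against (Plus, Budget): payoffs -8, 9 → best response Premium.
Glide against (Plus, Standard): payoffs -1, -9 → best response Plus.
Mutual best responses: (Standard, Budget, Premium).

(Standard, Budget, Premium)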